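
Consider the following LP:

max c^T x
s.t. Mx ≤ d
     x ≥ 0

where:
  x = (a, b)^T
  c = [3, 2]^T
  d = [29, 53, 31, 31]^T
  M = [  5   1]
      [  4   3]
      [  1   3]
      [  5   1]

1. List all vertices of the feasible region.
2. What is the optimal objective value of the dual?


1. (0, 0), (5.8, 0), (4, 9), (0, 10.33)
2. 30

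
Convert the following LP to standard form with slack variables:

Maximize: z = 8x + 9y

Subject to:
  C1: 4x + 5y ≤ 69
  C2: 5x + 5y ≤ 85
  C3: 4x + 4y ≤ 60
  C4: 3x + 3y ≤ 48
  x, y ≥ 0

max z = 8x + 9y

s.t.
  4x + 5y + s1 = 69
  5x + 5y + s2 = 85
  4x + 4y + s3 = 60
  3x + 3y + s4 = 48
  x, y, s1, s2, s3, s4 ≥ 0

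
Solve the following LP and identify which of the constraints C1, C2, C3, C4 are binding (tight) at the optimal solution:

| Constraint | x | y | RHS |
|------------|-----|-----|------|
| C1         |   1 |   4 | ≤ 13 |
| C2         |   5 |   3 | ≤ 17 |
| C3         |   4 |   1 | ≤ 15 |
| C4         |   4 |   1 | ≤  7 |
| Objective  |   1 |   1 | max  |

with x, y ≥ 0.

At x = 1, y = 3, compute slack b - a·x for each constraint:
  C1: 13 − 13 = 0  (binding)
  C2: 17 − 14 = 3  (slack)
  C3: 15 − 7 = 8  (slack)
  C4: 7 − 7 = 0  (binding)

Optimal: x = 1, y = 3
Binding: C1, C4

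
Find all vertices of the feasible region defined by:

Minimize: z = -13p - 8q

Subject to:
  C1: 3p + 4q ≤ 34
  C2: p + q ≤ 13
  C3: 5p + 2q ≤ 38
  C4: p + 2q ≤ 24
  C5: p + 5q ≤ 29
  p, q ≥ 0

(0, 0), (7.6, 0), (6, 4), (4.909, 4.818), (0, 5.8)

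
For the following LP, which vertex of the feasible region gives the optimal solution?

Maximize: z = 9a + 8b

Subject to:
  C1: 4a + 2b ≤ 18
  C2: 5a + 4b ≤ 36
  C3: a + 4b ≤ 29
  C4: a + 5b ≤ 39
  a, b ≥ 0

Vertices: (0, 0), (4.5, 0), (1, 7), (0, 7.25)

Evaluate the objective at each vertex of the feasible region:
  z(0, 0) = 0
  z(4.5, 0) = 40.5
  z(1, 7) = 65  ←
  z(0, 7.25) = 58
The maximum is at a = 1, b = 7.

(1, 7)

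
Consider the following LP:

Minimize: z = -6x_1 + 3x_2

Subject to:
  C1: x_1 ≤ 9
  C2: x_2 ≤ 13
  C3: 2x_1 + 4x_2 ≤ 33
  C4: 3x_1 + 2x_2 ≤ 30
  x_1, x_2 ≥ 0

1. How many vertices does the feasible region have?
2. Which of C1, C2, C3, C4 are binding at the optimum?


1. 5
2. C1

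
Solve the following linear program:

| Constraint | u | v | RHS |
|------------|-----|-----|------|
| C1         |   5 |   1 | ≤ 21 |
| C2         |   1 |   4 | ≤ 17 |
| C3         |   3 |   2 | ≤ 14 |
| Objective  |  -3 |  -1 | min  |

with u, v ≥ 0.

Evaluate the objective at each vertex of the feasible region:
  z(0, 0) = 0
  z(4.2, 0) = -12.6
  z(4, 1) = -13  ←
  z(2.2, 3.7) = -10.3
  z(0, 4.25) = -4.25
The minimum is at u = 4, v = 1.

u = 4, v = 1, z = -13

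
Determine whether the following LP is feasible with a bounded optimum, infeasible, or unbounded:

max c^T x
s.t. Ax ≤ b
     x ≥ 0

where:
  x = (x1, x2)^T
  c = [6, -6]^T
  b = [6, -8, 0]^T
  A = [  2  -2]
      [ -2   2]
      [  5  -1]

Infeasible (no feasible solution exists)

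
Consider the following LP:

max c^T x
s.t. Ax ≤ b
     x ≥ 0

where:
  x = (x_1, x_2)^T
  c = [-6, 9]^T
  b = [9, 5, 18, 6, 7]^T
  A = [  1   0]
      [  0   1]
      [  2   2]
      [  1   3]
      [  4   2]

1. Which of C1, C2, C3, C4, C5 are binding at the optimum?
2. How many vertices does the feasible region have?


1. C4
2. 4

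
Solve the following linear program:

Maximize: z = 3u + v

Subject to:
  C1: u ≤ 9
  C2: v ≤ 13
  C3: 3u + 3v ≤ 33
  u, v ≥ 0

Evaluate the objective at each vertex of the feasible region:
  z(0, 0) = 0
  z(9, 0) = 27
  z(9, 2) = 29  ←
  z(0, 11) = 11
The maximum is at u = 9, v = 2.

u = 9, v = 2, z = 29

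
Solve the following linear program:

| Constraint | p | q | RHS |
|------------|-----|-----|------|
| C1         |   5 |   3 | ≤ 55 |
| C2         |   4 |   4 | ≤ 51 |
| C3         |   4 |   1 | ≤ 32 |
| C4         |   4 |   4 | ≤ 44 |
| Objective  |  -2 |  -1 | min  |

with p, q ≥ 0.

Evaluate the objective at each vertex of the feasible region:
  z(0, 0) = 0
  z(8, 0) = -16
  z(7, 4) = -18  ←
  z(0, 11) = -11
The minimum is at p = 7, q = 4.

p = 7, q = 4, z = -18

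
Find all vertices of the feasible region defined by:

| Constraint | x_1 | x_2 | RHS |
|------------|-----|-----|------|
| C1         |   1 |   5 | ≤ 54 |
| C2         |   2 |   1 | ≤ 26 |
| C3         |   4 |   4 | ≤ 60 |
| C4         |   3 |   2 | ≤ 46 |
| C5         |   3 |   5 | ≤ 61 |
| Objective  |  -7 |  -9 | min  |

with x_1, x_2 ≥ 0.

(0, 0), (13, 0), (11, 4), (7, 8), (3.5, 10.1), (0, 10.8)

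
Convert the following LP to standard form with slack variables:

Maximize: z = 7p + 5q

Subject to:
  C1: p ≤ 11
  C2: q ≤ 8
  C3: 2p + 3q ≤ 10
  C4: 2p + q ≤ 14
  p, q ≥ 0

max z = 7p + 5q

s.t.
  p + s1 = 11
  q + s2 = 8
  2p + 3q + s3 = 10
  2p + q + s4 = 14
  p, q, s1, s2, s3, s4 ≥ 0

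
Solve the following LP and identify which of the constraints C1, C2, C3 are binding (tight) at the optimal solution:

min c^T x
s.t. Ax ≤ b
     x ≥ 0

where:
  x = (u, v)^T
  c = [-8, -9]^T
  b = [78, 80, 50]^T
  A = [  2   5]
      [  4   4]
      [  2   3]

At u = 10, v = 10, compute slack b - a·x for each constraint:
  C1: 78 − 70 = 8  (slack)
  C2: 80 − 80 = 0  (binding)
  C3: 50 − 50 = 0  (binding)

Optimal: u = 10, v = 10
Binding: C2, C3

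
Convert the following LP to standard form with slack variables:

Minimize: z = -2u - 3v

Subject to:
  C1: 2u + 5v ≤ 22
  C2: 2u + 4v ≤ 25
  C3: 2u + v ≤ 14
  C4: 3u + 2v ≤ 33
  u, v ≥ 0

min z = -2u - 3v

s.t.
  2u + 5v + s1 = 22
  2u + 4v + s2 = 25
  2u + v + s3 = 14
  3u + 2v + s4 = 33
  u, v, s1, s2, s3, s4 ≥ 0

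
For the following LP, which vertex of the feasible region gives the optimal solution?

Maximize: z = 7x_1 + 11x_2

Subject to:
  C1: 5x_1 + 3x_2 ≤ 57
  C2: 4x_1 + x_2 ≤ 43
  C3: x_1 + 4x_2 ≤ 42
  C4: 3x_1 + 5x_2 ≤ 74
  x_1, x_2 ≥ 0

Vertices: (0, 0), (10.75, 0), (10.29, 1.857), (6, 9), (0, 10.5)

Evaluate the objective at each vertex of the feasible region:
  z(0, 0) = 0
  z(10.75, 0) = 75.25
  z(10.29, 1.857) = 92.43
  z(6, 9) = 141  ←
  z(0, 10.5) = 115.5
The maximum is at x_1 = 6, x_2 = 9.

(6, 9)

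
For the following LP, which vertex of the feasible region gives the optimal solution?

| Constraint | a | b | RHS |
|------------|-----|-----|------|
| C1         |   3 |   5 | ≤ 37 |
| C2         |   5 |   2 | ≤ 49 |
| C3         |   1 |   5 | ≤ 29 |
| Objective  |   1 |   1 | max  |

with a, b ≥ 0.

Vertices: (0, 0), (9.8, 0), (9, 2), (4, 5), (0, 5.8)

Evaluate the objective at each vertex of the feasible region:
  z(0, 0) = 0
  z(9.8, 0) = 9.8
  z(9, 2) = 11  ←
  z(4, 5) = 9
  z(0, 5.8) = 5.8
The maximum is at a = 9, b = 2.

(9, 2)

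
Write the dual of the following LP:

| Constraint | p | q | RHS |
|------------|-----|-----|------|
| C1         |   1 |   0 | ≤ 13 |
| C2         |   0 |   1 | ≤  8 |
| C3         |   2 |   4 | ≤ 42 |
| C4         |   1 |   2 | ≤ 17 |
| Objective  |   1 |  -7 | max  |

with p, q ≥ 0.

Primal max cᵀx s.t. Ax ≤ b, x ≥ 0  →  Dual min bᵀy s.t. Aᵀy ≥ c, y ≥ 0.

Minimize: z = 13y1 + 8y2 + 42y3 + 17y4

Subject to:
  y1 + 2y3 + y4 ≥ 1
  y2 + 4y3 + 2y4 ≥ -7
  y1, y2, y3, y4 ≥ 0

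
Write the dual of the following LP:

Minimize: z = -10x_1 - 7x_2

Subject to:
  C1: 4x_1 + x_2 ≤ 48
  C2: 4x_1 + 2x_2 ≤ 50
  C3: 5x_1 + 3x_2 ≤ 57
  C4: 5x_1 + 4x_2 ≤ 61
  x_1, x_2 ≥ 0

Primal min cᵀx s.t. Ax ≤ b, x ≥ 0  →  Dual max −bᵀy s.t. Aᵀy ≥ −c, y ≥ 0.

Maximize: z = -48y1 - 50y2 - 57y3 - 61y4

Subject to:
  4y1 + 4y2 + 5y3 + 5y4 ≥ 10
  y1 + 2y2 + 3y3 + 4y4 ≥ 7
  y1, y2, y3, y4 ≥ 0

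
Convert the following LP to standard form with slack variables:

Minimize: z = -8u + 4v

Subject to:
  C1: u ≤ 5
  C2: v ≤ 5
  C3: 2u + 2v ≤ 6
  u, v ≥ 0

min z = -8u + 4v

s.t.
  u + s1 = 5
  v + s2 = 5
  2u + 2v + s3 = 6
  u, v, s1, s2, s3 ≥ 0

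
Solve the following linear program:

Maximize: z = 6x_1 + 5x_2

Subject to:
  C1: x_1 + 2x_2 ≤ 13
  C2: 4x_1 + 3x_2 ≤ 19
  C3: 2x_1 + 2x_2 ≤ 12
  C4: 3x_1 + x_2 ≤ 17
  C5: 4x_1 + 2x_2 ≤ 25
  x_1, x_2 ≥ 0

Evaluate the objective at each vertex of the feasible region:
  z(0, 0) = 0
  z(4.75, 0) = 28.5
  z(1, 5) = 31  ←
  z(0, 6) = 30
The maximum is at x_1 = 1, x_2 = 5.

x_1 = 1, x_2 = 5, z = 31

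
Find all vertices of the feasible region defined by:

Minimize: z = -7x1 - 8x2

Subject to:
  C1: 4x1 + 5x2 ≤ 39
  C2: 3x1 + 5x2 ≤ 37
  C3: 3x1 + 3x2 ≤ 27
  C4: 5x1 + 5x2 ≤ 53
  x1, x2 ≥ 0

(0, 0), (9, 0), (6, 3), (2, 6.2), (0, 7.4)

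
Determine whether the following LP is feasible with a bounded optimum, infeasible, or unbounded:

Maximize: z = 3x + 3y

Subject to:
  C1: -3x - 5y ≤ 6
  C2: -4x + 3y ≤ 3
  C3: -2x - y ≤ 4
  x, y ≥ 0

Unbounded (objective can increase without bound)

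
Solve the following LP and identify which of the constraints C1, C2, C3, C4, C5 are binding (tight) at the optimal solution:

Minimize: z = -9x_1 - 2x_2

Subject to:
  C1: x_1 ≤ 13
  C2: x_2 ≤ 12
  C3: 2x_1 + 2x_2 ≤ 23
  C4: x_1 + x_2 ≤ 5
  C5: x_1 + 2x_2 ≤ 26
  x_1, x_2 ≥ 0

At x_1 = 5, x_2 = 0, compute slack b - a·x for each constraint:
  C1: 13 − 5 = 8  (slack)
  C2: 12 − 0 = 12  (slack)
  C3: 23 − 10 = 13  (slack)
  C4: 5 − 5 = 0  (binding)
  C5: 26 − 5 = 21  (slack)

Optimal: x_1 = 5, x_2 = 0
Binding: C4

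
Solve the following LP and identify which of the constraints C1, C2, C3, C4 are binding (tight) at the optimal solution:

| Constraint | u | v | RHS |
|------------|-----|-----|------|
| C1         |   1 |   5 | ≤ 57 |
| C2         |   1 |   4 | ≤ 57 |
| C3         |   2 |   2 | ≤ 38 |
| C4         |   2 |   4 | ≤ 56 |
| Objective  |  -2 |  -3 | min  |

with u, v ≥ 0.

At u = 10, v = 9, compute slack b - a·x for each constraint:
  C1: 57 − 55 = 2  (slack)
  C2: 57 − 46 = 11  (slack)
  C3: 38 − 38 = 0  (binding)
  C4: 56 − 56 = 0  (binding)

Optimal: u = 10, v = 9
Binding: C3, C4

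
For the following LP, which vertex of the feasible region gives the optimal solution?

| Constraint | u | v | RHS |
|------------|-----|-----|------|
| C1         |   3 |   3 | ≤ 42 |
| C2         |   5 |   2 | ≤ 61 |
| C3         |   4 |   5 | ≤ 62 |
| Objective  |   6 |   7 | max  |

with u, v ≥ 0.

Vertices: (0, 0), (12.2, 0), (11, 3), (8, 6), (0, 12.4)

Evaluate the objective at each vertex of the feasible region:
  z(0, 0) = 0
  z(12.2, 0) = 73.2
  z(11, 3) = 87
  z(8, 6) = 90  ←
  z(0, 12.4) = 86.8
The maximum is at u = 8, v = 6.

(8, 6)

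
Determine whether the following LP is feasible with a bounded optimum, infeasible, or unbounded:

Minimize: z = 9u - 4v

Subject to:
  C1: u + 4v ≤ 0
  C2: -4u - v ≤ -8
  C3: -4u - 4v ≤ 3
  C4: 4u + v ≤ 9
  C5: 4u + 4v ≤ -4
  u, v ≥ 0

Infeasible (no feasible solution exists)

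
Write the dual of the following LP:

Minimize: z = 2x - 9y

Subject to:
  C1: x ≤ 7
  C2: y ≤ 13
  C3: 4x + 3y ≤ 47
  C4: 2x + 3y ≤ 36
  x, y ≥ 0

Primal min cᵀx s.t. Ax ≤ b, x ≥ 0  →  Dual max −bᵀy s.t. Aᵀy ≥ −c, y ≥ 0.

Maximize: z = -7y1 - 13y2 - 47y3 - 36y4

Subject to:
  y1 + 4y3 + 2y4 ≥ -2
  y2 + 3y3 + 3y4 ≥ 9
  y1, y2, y3, y4 ≥ 0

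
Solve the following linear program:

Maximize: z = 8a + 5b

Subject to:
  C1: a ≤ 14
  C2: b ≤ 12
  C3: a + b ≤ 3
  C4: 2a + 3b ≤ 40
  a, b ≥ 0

Evaluate the objective at each vertex of the feasible region:
  z(0, 0) = 0
  z(3, 0) = 24  ←
  z(0, 3) = 15
The maximum is at a = 3, b = 0.

a = 3, b = 0, z = 24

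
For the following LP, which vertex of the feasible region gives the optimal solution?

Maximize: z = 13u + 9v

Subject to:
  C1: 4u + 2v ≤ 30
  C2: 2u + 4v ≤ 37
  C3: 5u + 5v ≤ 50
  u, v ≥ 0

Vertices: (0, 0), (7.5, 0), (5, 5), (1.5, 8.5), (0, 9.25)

Evaluate the objective at each vertex of the feasible region:
  z(0, 0) = 0
  z(7.5, 0) = 97.5
  z(5, 5) = 110  ←
  z(1.5, 8.5) = 96
  z(0, 9.25) = 83.25
The maximum is at u = 5, v = 5.

(5, 5)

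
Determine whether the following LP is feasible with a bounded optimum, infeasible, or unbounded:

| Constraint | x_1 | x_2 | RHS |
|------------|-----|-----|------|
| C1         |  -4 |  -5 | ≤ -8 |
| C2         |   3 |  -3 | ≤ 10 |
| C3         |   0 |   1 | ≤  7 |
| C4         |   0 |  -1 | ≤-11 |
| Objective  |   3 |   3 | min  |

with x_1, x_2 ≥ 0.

Infeasible (no feasible solution exists)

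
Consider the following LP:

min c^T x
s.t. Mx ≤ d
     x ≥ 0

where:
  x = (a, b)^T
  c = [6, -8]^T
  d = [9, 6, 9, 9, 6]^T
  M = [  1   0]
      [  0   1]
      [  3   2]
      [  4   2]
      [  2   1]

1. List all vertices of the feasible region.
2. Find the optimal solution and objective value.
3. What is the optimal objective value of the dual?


1. (0, 0), (2.25, 0), (0, 4.5)
2. a = 0, b = 4.5, z = -36
3. -36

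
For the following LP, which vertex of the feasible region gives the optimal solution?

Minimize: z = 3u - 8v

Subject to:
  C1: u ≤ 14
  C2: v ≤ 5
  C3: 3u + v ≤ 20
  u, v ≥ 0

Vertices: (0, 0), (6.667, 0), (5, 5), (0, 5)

Evaluate the objective at each vertex of the feasible region:
  z(0, 0) = 0
  z(6.667, 0) = 20
  z(5, 5) = -25
  z(0, 5) = -40  ←
The minimum is at u = 0, v = 5.

(0, 5)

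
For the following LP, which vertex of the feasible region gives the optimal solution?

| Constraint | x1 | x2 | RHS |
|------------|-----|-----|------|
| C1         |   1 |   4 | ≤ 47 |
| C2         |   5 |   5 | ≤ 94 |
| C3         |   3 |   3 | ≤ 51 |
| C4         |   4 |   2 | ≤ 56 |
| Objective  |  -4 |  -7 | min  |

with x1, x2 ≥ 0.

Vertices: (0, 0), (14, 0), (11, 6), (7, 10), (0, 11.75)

Evaluate the objective at each vertex of the feasible region:
  z(0, 0) = 0
  z(14, 0) = -56
  z(11, 6) = -86
  z(7, 10) = -98  ←
  z(0, 11.75) = -82.25
The minimum is at x1 = 7, x2 = 10.

(7, 10)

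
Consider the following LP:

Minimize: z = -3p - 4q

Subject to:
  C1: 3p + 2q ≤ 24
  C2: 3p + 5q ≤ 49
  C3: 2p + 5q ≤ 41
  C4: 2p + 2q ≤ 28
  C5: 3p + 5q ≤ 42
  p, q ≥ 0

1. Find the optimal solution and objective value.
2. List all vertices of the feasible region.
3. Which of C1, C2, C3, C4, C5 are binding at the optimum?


1. p = 4, q = 6, z = -36
2. (0, 0), (8, 0), (4, 6), (1, 7.8), (0, 8.2)
3. C1, C5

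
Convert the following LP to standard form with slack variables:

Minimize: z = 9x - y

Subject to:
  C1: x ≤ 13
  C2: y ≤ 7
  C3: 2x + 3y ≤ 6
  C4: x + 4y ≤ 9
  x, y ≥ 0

min z = 9x - y

s.t.
  x + s1 = 13
  y + s2 = 7
  2x + 3y + s3 = 6
  x + 4y + s4 = 9
  x, y, s1, s2, s3, s4 ≥ 0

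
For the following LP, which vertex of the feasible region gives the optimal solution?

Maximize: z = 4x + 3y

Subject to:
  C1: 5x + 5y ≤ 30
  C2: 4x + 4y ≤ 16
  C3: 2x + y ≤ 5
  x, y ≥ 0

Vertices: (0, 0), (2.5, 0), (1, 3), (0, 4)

Evaluate the objective at each vertex of the feasible region:
  z(0, 0) = 0
  z(2.5, 0) = 10
  z(1, 3) = 13  ←
  z(0, 4) = 12
The maximum is at x = 1, y = 3.

(1, 3)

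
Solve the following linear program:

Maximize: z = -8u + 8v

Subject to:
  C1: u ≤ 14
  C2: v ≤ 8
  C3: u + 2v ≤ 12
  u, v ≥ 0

Evaluate the objective at each vertex of the feasible region:
  z(0, 0) = 0
  z(12, 0) = -96
  z(0, 6) = 48  ←
The maximum is at u = 0, v = 6.

u = 0, v = 6, z = 48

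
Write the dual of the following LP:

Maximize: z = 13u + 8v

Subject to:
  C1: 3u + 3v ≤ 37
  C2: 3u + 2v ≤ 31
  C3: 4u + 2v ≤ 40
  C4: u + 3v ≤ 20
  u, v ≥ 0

Primal max cᵀx s.t. Ax ≤ b, x ≥ 0  →  Dual min bᵀy s.t. Aᵀy ≥ c, y ≥ 0.

Minimize: z = 37y1 + 31y2 + 40y3 + 20y4

Subject to:
  3y1 + 3y2 + 4y3 + y4 ≥ 13
  3y1 + 2y2 + 2y3 + 3y4 ≥ 8
  y1, y2, y3, y4 ≥ 0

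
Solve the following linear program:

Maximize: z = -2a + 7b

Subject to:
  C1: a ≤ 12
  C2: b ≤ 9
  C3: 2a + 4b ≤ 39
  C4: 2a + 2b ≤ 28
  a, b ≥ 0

Evaluate the objective at each vertex of the feasible region:
  z(0, 0) = 0
  z(12, 0) = -24
  z(12, 2) = -10
  z(8.5, 5.5) = 21.5
  z(1.5, 9) = 60
  z(0, 9) = 63  ←
The maximum is at a = 0, b = 9.

a = 0, b = 9, z = 63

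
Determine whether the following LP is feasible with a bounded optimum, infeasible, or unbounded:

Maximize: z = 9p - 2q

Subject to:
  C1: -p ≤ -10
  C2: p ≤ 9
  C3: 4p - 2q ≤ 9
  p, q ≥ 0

Infeasible (no feasible solution exists)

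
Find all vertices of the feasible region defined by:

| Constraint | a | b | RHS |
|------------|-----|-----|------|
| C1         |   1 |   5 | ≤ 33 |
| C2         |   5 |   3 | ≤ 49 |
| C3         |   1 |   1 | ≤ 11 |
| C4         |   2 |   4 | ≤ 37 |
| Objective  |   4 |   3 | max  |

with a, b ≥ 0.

(0, 0), (9.8, 0), (8, 3), (5.5, 5.5), (0, 6.6)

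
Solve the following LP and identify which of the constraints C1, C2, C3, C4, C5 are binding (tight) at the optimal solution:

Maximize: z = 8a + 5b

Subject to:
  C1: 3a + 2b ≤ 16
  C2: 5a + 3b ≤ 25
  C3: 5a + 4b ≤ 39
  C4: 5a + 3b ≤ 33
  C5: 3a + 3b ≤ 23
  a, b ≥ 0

At a = 2, b = 5, compute slack b - a·x for each constraint:
  C1: 16 − 16 = 0  (binding)
  C2: 25 − 25 = 0  (binding)
  C3: 39 − 30 = 9  (slack)
  C4: 33 − 25 = 8  (slack)
  C5: 23 − 21 = 2  (slack)

Optimal: a = 2, b = 5
Binding: C1, C2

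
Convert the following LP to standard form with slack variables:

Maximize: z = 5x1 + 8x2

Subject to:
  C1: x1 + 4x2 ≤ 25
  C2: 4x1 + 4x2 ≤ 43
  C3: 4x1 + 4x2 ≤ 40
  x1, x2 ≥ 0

max z = 5x1 + 8x2

s.t.
  x1 + 4x2 + s1 = 25
  4x1 + 4x2 + s2 = 43
  4x1 + 4x2 + s3 = 40
  x1, x2, s1, s2, s3 ≥ 0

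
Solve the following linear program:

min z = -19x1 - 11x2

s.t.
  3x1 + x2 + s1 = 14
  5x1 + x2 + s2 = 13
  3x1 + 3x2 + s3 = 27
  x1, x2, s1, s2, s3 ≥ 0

Evaluate the objective at each vertex of the feasible region:
  z(0, 0) = 0
  z(2.6, 0) = -49.4
  z(1, 8) = -107  ←
  z(0, 9) = -99
The minimum is at x1 = 1, x2 = 8.

x1 = 1, x2 = 8, z = -107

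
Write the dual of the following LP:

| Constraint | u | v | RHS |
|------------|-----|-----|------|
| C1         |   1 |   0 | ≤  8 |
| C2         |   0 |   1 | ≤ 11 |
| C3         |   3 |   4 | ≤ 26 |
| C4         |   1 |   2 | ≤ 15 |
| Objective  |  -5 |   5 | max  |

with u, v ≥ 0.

Primal max cᵀx s.t. Ax ≤ b, x ≥ 0  →  Dual min bᵀy s.t. Aᵀy ≥ c, y ≥ 0.

Minimize: z = 8y1 + 11y2 + 26y3 + 15y4

Subject to:
  y1 + 3y3 + y4 ≥ -5
  y2 + 4y3 + 2y4 ≥ 5
  y1, y2, y3, y4 ≥ 0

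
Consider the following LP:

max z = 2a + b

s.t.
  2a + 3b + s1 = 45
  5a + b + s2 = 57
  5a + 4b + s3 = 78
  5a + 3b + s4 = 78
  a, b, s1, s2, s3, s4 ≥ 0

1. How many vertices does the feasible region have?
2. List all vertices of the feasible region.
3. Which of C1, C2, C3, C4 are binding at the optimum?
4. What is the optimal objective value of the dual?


1. 5
2. (0, 0), (11.4, 0), (10, 7), (7.714, 9.857), (0, 15)
3. C2, C3
4. 27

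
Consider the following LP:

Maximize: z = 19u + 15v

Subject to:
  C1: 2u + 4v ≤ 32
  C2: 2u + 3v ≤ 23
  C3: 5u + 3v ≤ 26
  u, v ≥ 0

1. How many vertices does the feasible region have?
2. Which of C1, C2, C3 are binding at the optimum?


1. 4
2. C2, C3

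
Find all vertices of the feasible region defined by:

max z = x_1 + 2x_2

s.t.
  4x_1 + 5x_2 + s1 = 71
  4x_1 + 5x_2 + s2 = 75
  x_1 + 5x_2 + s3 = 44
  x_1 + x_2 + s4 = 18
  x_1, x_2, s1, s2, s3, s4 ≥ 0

(0, 0), (17.75, 0), (9, 7), (0, 8.8)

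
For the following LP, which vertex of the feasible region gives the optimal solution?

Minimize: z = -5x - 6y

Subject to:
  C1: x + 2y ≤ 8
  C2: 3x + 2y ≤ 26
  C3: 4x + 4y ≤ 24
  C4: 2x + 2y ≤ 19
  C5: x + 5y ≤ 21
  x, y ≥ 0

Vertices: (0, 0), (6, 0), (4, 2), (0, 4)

Evaluate the objective at each vertex of the feasible region:
  z(0, 0) = 0
  z(6, 0) = -30
  z(4, 2) = -32  ←
  z(0, 4) = -24
The minimum is at x = 4, y = 2.

(4, 2)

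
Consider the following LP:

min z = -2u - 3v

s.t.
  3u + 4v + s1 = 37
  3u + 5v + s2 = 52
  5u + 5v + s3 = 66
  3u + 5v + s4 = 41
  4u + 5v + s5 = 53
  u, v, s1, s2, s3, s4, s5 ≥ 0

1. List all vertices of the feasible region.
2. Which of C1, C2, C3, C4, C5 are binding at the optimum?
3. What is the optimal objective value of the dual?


1. (0, 0), (12.33, 0), (7, 4), (0, 8.2)
2. C1, C4
3. -26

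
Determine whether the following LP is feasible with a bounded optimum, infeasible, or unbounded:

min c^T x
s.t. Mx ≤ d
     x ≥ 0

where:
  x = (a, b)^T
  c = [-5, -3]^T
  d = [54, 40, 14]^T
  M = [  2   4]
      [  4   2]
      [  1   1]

Feasible with a bounded optimal solution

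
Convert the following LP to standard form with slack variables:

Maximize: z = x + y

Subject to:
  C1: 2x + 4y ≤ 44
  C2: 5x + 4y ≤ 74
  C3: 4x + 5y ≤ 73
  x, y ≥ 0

max z = x + y

s.t.
  2x + 4y + s1 = 44
  5x + 4y + s2 = 74
  4x + 5y + s3 = 73
  x, y, s1, s2, s3 ≥ 0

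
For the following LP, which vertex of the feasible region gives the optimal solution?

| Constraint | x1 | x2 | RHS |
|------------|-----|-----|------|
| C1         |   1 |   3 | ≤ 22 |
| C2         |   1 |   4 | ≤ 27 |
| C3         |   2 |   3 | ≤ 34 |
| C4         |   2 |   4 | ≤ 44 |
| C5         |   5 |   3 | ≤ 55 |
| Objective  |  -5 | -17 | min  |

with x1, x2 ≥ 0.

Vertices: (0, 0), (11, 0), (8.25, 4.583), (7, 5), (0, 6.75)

Evaluate the objective at each vertex of the feasible region:
  z(0, 0) = 0
  z(11, 0) = -55
  z(8.25, 4.583) = -119.2
  z(7, 5) = -120  ←
  z(0, 6.75) = -114.8
The minimum is at x1 = 7, x2 = 5.

(7, 5)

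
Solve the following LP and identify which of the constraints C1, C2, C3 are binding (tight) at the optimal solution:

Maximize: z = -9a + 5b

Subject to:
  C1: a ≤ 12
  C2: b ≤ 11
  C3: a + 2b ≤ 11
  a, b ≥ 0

At a = 0, b = 5.5, compute slack b - a·x for each constraint:
  C1: 12 − 0 = 12  (slack)
  C2: 11 − 5.5 = 5.5  (slack)
  C3: 11 − 11 = 0  (binding)

Optimal: a = 0, b = 5.5
Binding: C3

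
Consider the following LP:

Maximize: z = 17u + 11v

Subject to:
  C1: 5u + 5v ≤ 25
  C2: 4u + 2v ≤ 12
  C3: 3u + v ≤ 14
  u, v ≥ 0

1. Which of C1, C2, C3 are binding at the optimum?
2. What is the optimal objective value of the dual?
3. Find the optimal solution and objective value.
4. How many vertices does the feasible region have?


1. C1, C2
2. 61
3. u = 1, v = 4, z = 61
4. 4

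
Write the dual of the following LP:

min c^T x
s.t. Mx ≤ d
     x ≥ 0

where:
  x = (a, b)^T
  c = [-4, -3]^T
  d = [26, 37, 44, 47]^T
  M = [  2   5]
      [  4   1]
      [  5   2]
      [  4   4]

Primal min cᵀx s.t. Ax ≤ b, x ≥ 0  →  Dual max −bᵀy s.t. Aᵀy ≥ −c, y ≥ 0.

Maximize: z = -26y1 - 37y2 - 44y3 - 47y4

Subject to:
  2y1 + 4y2 + 5y3 + 4y4 ≥ 4
  5y1 + y2 + 2y3 + 4y4 ≥ 3
  y1, y2, y3, y4 ≥ 0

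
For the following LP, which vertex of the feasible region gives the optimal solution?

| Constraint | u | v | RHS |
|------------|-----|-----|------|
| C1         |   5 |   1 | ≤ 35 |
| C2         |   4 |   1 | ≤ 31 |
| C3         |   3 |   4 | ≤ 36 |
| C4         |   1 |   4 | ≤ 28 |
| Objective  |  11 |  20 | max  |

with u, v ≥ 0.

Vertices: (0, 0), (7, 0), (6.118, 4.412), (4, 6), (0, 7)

Evaluate the objective at each vertex of the feasible region:
  z(0, 0) = 0
  z(7, 0) = 77
  z(6.118, 4.412) = 155.5
  z(4, 6) = 164  ←
  z(0, 7) = 140
The maximum is at u = 4, v = 6.

(4, 6)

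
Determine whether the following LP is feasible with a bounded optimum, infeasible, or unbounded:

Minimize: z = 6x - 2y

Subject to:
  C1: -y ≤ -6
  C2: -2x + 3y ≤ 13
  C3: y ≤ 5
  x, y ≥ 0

Infeasible (no feasible solution exists)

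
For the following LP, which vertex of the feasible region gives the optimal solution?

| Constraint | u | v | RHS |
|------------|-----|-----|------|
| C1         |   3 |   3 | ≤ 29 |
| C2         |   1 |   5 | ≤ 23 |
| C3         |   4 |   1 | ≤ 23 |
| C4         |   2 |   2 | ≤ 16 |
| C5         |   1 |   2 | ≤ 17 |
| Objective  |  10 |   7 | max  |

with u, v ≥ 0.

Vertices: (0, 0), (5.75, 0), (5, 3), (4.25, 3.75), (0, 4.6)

Evaluate the objective at each vertex of the feasible region:
  z(0, 0) = 0
  z(5.75, 0) = 57.5
  z(5, 3) = 71  ←
  z(4.25, 3.75) = 68.75
  z(0, 4.6) = 32.2
The maximum is at u = 5, v = 3.

(5, 3)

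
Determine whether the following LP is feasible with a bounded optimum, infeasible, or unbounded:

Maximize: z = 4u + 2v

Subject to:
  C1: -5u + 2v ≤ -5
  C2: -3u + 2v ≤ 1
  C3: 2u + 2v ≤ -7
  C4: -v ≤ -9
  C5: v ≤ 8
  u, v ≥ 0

Infeasible (no feasible solution exists)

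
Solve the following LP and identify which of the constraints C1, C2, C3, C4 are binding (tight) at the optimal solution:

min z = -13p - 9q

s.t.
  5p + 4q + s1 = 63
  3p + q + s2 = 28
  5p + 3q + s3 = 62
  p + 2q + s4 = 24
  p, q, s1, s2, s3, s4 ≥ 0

At p = 7, q = 7, compute slack b - a·x for each constraint:
  C1: 63 − 63 = 0  (binding)
  C2: 28 − 28 = 0  (binding)
  C3: 62 − 56 = 6  (slack)
  C4: 24 − 21 = 3  (slack)

Optimal: p = 7, q = 7
Binding: C1, C2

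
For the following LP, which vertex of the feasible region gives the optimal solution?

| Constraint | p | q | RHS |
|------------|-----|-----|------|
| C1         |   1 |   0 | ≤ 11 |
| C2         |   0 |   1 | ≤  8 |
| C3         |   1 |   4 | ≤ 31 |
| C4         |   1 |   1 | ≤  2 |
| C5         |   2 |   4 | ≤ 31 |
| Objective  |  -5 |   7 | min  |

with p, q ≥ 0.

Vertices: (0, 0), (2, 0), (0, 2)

Evaluate the objective at each vertex of the feasible region:
  z(0, 0) = 0
  z(2, 0) = -10  ←
  z(0, 2) = 14
The minimum is at p = 2, q = 0.

(2, 0)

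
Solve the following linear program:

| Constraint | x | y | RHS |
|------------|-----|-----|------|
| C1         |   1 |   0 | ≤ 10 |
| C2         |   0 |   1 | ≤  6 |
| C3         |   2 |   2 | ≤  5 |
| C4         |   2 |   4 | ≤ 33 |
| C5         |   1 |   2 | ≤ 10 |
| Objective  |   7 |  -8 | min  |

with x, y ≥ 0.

Evaluate the objective at each vertex of the feasible region:
  z(0, 0) = 0
  z(2.5, 0) = 17.5
  z(0, 2.5) = -20  ←
The minimum is at x = 0, y = 2.5.

x = 0, y = 2.5, z = -20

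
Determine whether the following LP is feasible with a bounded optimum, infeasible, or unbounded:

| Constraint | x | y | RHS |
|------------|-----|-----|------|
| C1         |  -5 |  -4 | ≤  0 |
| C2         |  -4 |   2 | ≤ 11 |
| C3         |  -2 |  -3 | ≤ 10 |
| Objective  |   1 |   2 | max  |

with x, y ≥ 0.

Unbounded (objective can increase without bound)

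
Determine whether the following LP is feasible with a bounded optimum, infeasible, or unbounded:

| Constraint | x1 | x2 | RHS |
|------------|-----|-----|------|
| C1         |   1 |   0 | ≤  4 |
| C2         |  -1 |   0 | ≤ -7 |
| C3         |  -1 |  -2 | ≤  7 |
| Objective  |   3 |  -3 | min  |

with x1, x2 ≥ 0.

Infeasible (no feasible solution exists)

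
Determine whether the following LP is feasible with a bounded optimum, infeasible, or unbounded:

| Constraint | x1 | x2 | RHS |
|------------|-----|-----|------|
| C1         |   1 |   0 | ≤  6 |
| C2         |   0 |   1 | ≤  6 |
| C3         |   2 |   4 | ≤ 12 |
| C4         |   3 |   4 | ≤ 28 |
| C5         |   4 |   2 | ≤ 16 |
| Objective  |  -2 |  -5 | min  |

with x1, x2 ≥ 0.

Feasible with a bounded optimal solution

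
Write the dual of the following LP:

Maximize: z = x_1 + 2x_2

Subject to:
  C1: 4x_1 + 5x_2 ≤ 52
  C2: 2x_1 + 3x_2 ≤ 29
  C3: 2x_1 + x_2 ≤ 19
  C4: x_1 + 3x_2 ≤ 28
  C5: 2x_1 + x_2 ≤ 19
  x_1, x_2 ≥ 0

Primal max cᵀx s.t. Ax ≤ b, x ≥ 0  →  Dual min bᵀy s.t. Aᵀy ≥ c, y ≥ 0.

Minimize: z = 52y1 + 29y2 + 19y3 + 28y4 + 19y5

Subject to:
  4y1 + 2y2 + 2y3 + y4 + 2y5 ≥ 1
  5y1 + 3y2 + y3 + 3y4 + y5 ≥ 2
  y1, y2, y3, y4, y5 ≥ 0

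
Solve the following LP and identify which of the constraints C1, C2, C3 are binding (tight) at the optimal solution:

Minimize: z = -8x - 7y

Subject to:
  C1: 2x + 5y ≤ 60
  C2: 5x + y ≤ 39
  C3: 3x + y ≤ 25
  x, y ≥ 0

At x = 5, y = 10, compute slack b - a·x for each constraint:
  C1: 60 − 60 = 0  (binding)
  C2: 39 − 35 = 4  (slack)
  C3: 25 − 25 = 0  (binding)

Optimal: x = 5, y = 10
Binding: C1, C3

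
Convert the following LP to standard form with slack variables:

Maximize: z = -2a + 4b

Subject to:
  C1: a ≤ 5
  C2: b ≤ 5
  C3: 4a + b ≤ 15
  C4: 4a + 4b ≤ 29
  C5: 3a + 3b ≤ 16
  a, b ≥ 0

max z = -2a + 4b

s.t.
  a + s1 = 5
  b + s2 = 5
  4a + b + s3 = 15
  4a + 4b + s4 = 29
  3a + 3b + s5 = 16
  a, b, s1, s2, s3, s4, s5 ≥ 0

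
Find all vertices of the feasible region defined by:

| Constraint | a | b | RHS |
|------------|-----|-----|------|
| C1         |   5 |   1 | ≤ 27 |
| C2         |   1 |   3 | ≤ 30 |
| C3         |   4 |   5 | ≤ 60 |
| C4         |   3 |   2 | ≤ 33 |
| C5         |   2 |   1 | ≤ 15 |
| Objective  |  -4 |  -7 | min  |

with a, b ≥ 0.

(0, 0), (5.4, 0), (4, 7), (3, 9), (0, 10)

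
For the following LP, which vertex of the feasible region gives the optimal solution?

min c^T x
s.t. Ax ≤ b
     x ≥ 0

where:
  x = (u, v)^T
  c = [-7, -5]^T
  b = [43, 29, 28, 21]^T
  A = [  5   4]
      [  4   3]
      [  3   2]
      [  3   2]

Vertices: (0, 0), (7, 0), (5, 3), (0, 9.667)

Evaluate the objective at each vertex of the feasible region:
  z(0, 0) = 0
  z(7, 0) = -49
  z(5, 3) = -50  ←
  z(0, 9.667) = -48.33
The minimum is at u = 5, v = 3.

(5, 3)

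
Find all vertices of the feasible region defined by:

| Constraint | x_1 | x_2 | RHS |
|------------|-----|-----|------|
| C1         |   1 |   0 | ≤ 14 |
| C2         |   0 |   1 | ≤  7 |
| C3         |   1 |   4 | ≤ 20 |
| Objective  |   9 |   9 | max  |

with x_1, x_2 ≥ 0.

(0, 0), (14, 0), (14, 1.5), (0, 5)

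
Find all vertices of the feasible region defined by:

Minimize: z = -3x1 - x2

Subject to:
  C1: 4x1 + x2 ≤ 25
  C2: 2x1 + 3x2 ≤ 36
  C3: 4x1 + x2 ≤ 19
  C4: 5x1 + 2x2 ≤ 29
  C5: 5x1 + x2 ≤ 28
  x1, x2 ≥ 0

(0, 0), (4.75, 0), (3, 7), (1.364, 11.09), (0, 12)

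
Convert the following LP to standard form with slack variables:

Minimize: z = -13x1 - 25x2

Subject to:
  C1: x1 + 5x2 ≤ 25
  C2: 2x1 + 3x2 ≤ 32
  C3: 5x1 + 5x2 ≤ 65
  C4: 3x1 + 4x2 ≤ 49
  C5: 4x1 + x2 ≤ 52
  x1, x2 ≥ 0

min z = -13x1 - 25x2

s.t.
  x1 + 5x2 + s1 = 25
  2x1 + 3x2 + s2 = 32
  5x1 + 5x2 + s3 = 65
  3x1 + 4x2 + s4 = 49
  4x1 + x2 + s5 = 52
  x1, x2, s1, s2, s3, s4, s5 ≥ 0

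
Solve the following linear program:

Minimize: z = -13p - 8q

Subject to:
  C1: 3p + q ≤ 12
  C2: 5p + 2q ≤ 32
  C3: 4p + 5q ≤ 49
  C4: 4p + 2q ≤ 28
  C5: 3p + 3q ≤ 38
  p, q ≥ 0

Evaluate the objective at each vertex of the feasible region:
  z(0, 0) = 0
  z(4, 0) = -52
  z(1, 9) = -85  ←
  z(0, 9.8) = -78.4
The minimum is at p = 1, q = 9.

p = 1, q = 9, z = -85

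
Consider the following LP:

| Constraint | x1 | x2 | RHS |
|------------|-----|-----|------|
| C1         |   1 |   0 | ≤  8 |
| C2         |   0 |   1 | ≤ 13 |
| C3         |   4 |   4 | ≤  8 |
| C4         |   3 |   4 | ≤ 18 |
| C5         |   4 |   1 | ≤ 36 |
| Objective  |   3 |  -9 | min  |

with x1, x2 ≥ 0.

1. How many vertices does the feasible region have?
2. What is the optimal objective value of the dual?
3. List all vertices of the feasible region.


1. 3
2. -18
3. (0, 0), (2, 0), (0, 2)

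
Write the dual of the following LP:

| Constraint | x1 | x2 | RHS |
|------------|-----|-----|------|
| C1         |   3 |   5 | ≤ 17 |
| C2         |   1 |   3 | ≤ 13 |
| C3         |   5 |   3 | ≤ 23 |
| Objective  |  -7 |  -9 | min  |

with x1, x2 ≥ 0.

Primal min cᵀx s.t. Ax ≤ b, x ≥ 0  →  Dual max −bᵀy s.t. Aᵀy ≥ −c, y ≥ 0.

Maximize: z = -17y1 - 13y2 - 23y3

Subject to:
  3y1 + y2 + 5y3 ≥ 7
  5y1 + 3y2 + 3y3 ≥ 9
  y1, y2, y3 ≥ 0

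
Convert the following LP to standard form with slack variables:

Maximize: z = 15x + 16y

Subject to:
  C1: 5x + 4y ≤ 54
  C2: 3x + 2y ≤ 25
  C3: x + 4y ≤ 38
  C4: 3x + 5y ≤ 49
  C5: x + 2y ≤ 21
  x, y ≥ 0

max z = 15x + 16y

s.t.
  5x + 4y + s1 = 54
  3x + 2y + s2 = 25
  x + 4y + s3 = 38
  3x + 5y + s4 = 49
  x + 2y + s5 = 21
  x, y, s1, s2, s3, s4, s5 ≥ 0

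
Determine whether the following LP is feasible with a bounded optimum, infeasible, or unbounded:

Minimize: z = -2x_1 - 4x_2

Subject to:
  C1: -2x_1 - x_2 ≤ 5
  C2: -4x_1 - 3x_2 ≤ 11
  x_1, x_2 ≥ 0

Unbounded (objective can decrease without bound)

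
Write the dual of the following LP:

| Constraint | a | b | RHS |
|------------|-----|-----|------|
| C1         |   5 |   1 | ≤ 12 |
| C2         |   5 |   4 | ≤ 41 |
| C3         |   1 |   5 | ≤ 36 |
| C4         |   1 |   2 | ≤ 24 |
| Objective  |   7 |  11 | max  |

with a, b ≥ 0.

Primal max cᵀx s.t. Ax ≤ b, x ≥ 0  →  Dual min bᵀy s.t. Aᵀy ≥ c, y ≥ 0.

Minimize: z = 12y1 + 41y2 + 36y3 + 24y4

Subject to:
  5y1 + 5y2 + y3 + y4 ≥ 7
  y1 + 4y2 + 5y3 + 2y4 ≥ 11
  y1, y2, y3, y4 ≥ 0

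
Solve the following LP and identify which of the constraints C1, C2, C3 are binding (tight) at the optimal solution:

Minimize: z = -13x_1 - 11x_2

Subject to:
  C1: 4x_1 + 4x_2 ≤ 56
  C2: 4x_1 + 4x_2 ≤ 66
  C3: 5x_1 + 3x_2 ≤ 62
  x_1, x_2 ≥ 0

At x_1 = 10, x_2 = 4, compute slack b - a·x for each constraint:
  C1: 56 − 56 = 0  (binding)
  C2: 66 − 56 = 10  (slack)
  C3: 62 − 62 = 0  (binding)

Optimal: x_1 = 10, x_2 = 4
Binding: C1, C3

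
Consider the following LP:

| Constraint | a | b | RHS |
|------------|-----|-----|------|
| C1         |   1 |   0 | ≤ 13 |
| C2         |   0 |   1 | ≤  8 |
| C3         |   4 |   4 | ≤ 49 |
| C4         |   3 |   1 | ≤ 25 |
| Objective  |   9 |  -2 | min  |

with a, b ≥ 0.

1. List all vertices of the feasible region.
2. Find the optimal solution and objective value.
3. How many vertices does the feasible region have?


1. (0, 0), (8.333, 0), (6.375, 5.875), (4.25, 8), (0, 8)
2. a = 0, b = 8, z = -16
3. 5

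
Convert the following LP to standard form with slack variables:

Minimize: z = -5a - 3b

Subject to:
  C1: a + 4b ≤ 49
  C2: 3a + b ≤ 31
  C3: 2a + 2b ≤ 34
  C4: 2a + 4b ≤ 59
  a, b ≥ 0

min z = -5a - 3b

s.t.
  a + 4b + s1 = 49
  3a + b + s2 = 31
  2a + 2b + s3 = 34
  2a + 4b + s4 = 59
  a, b, s1, s2, s3, s4 ≥ 0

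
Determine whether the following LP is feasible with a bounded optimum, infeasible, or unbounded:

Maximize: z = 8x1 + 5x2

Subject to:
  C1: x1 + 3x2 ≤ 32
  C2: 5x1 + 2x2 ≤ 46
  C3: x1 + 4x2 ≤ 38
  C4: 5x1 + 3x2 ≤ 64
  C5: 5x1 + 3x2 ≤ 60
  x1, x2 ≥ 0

Feasible with a bounded optimal solution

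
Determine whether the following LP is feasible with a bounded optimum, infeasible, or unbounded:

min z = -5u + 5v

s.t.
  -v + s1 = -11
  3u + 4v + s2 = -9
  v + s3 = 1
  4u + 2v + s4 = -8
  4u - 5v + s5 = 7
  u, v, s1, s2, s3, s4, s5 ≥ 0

Infeasible (no feasible solution exists)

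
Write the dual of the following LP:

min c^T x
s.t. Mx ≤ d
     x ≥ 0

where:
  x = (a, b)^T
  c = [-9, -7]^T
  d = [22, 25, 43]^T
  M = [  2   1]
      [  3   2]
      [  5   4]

Primal min cᵀx s.t. Ax ≤ b, x ≥ 0  →  Dual max −bᵀy s.t. Aᵀy ≥ −c, y ≥ 0.

Maximize: z = -22y1 - 25y2 - 43y3

Subject to:
  2y1 + 3y2 + 5y3 ≥ 9
  y1 + 2y2 + 4y3 ≥ 7
  y1, y2, y3 ≥ 0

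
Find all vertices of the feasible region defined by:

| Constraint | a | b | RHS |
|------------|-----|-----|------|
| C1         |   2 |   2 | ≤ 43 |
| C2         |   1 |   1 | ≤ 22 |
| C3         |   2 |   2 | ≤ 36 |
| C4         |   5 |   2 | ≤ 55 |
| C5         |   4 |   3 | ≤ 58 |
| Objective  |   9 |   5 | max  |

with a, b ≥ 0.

(0, 0), (11, 0), (7, 10), (4, 14), (0, 18)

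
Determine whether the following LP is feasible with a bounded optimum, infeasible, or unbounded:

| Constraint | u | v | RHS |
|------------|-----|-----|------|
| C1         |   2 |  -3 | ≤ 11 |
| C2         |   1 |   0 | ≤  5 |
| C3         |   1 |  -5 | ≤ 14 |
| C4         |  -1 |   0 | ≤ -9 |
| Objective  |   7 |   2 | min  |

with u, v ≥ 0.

Infeasible (no feasible solution exists)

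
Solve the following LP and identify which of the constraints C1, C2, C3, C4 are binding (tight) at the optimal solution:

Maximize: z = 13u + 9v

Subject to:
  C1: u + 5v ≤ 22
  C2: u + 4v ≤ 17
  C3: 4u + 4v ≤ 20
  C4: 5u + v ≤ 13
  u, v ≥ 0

At u = 2, v = 3, compute slack b - a·x for each constraint:
  C1: 22 − 17 = 5  (slack)
  C2: 17 − 14 = 3  (slack)
  C3: 20 − 20 = 0  (binding)
  C4: 13 − 13 = 0  (binding)

Optimal: u = 2, v = 3
Binding: C3, C4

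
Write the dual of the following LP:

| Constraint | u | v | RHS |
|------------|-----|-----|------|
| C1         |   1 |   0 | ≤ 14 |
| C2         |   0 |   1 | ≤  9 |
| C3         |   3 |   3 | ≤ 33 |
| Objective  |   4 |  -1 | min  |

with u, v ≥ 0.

Primal min cᵀx s.t. Ax ≤ b, x ≥ 0  →  Dual max −bᵀy s.t. Aᵀy ≥ −c, y ≥ 0.

Maximize: z = -14y1 - 9y2 - 33y3

Subject to:
  y1 + 3y3 ≥ -4
  y2 + 3y3 ≥ 1
  y1, y2, y3 ≥ 0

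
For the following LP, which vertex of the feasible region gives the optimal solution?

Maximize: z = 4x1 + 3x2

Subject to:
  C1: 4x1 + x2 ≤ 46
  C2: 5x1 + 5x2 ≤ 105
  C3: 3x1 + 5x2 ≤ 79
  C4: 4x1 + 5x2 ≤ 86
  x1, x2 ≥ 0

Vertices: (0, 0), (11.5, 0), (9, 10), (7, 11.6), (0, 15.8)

Evaluate the objective at each vertex of the feasible region:
  z(0, 0) = 0
  z(11.5, 0) = 46
  z(9, 10) = 66  ←
  z(7, 11.6) = 62.8
  z(0, 15.8) = 47.4
The maximum is at x1 = 9, x2 = 10.

(9, 10)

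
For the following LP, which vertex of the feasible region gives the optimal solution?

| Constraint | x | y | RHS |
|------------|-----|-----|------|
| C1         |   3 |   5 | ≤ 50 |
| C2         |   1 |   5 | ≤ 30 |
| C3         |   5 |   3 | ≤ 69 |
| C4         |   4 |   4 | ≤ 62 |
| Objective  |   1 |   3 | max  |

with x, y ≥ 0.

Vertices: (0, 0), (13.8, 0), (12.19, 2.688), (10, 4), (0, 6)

Evaluate the objective at each vertex of the feasible region:
  z(0, 0) = 0
  z(13.8, 0) = 13.8
  z(12.19, 2.688) = 20.25
  z(10, 4) = 22  ←
  z(0, 6) = 18
The maximum is at x = 10, y = 4.

(10, 4)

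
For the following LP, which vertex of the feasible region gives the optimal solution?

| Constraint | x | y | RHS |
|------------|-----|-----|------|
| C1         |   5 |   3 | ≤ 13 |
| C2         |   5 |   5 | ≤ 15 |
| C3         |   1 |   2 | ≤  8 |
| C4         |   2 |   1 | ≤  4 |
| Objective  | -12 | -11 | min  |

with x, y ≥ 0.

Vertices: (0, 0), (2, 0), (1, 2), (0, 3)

Evaluate the objective at each vertex of the feasible region:
  z(0, 0) = 0
  z(2, 0) = -24
  z(1, 2) = -34  ←
  z(0, 3) = -33
The minimum is at x = 1, y = 2.

(1, 2)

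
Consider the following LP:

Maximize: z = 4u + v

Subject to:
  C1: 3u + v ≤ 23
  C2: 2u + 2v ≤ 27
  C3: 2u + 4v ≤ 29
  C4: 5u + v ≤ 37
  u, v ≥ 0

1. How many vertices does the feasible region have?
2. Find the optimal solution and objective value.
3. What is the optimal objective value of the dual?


1. 5
2. u = 7, v = 2, z = 30
3. 30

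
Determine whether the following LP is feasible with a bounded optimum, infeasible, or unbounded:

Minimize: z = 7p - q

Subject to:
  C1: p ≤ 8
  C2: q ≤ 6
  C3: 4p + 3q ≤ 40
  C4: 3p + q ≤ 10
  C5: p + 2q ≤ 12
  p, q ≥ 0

Feasible with a bounded optimal solution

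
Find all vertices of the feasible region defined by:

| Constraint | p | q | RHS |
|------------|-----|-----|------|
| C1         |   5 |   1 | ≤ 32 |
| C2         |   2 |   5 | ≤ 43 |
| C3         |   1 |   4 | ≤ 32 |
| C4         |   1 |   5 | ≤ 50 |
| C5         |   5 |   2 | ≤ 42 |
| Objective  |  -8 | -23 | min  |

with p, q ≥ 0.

(0, 0), (6.4, 0), (5.087, 6.565), (4, 7), (0, 8)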